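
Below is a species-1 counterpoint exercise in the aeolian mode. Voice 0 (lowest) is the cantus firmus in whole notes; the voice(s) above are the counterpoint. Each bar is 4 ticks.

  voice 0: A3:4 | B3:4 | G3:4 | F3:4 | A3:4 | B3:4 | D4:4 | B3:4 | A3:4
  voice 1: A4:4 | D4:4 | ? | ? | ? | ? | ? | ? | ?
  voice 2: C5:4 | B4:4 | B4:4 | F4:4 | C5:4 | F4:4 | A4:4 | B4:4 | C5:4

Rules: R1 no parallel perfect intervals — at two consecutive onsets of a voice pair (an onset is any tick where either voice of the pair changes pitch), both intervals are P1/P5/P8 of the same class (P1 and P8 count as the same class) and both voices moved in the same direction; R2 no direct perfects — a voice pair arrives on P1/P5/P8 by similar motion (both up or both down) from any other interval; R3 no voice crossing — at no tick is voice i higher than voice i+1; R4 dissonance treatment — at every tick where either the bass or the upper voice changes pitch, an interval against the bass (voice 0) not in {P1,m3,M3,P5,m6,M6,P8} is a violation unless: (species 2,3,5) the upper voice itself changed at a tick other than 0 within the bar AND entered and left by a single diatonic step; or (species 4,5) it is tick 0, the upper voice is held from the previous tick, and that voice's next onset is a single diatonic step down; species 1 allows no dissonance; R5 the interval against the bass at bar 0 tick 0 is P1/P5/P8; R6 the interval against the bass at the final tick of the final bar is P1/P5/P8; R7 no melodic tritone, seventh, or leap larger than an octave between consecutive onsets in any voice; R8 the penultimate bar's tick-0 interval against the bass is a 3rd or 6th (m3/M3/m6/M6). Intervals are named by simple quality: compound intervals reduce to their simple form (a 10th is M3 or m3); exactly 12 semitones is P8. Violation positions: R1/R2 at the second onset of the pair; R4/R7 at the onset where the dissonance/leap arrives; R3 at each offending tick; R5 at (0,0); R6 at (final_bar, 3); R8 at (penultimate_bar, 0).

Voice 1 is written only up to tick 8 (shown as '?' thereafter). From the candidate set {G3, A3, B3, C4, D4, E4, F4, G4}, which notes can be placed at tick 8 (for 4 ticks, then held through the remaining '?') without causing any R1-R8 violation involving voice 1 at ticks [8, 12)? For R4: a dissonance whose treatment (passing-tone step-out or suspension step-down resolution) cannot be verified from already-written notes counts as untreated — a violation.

G3: violates R2
A3: violates R4
B3: legal
C4: violates R4
D4: legal
E4: legal
F4: violates R4
G4: legal

{B3, D4, E4, G4}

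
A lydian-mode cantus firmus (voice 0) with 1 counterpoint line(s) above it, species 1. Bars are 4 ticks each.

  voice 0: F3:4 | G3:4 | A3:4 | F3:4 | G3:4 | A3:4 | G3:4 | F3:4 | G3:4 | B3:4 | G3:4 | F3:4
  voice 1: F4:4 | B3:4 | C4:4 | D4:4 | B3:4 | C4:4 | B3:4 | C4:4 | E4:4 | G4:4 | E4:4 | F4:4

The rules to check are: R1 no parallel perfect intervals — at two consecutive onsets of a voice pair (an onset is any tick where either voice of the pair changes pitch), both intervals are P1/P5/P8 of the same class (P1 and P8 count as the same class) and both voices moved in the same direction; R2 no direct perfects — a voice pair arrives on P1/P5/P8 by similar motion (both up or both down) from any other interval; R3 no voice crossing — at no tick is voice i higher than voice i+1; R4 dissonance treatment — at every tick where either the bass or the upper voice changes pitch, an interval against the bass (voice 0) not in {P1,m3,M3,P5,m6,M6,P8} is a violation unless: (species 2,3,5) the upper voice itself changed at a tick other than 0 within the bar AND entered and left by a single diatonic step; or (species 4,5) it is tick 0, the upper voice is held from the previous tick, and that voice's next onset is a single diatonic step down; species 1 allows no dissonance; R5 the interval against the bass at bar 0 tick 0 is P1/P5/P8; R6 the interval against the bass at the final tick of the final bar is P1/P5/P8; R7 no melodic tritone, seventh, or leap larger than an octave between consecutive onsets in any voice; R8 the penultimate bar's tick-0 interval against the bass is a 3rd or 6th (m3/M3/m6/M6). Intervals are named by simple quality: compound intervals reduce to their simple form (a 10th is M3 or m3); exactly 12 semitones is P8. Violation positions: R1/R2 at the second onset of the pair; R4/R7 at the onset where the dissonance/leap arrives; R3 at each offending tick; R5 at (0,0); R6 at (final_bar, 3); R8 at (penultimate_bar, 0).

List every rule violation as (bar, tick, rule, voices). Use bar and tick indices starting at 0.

bar 0: v0=F3 v1=F4 downbeat P8
bar 1: v0=G3 v1=B3 downbeat M3
bar 2: v0=A3 v1=C4 downbeat m3
bar 3: v0=F3 v1=D4 downbeat M6
bar 4: v0=G3 v1=B3 downbeat M3
bar 5: v0=A3 v1=C4 downbeat m3
bar 6: v0=G3 v1=B3 downbeat M3
bar 7: v0=F3 v1=C4 downbeat P5
bar 8: v0=G3 v1=E4 downbeat M6
bar 9: v0=B3 v1=G4 downbeat m6
bar 10: v0=G3 v1=E4 downbeat M6
bar 11: v0=F3 v1=F4 downbeat P8
  -> R7 @ bar 1 tick 0 v(1,): F4->B3 leap 6st

(1, 0, R7, (1,))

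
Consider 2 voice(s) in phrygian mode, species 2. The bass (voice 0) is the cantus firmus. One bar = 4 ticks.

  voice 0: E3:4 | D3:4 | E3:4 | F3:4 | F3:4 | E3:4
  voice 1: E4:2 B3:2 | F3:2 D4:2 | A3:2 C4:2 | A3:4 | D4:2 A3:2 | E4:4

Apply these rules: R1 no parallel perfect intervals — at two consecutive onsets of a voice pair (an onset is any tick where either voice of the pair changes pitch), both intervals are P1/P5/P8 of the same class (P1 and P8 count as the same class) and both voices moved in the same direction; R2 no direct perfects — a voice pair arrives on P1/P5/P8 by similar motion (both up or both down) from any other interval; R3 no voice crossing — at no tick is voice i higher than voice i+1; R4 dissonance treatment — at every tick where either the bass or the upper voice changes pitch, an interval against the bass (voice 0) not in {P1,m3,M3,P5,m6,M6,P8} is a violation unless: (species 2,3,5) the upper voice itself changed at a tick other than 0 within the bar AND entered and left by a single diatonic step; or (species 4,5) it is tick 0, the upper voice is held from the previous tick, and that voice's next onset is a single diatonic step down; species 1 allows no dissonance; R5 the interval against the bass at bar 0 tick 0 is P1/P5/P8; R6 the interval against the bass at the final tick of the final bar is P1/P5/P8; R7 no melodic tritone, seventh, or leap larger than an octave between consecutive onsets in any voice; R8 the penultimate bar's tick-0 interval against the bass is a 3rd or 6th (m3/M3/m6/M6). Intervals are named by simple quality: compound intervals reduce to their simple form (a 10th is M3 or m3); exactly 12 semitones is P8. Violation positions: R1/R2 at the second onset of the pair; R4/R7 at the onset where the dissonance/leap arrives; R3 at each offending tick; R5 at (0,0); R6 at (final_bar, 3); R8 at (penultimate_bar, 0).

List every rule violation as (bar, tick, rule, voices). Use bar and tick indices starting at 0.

bar 0: v0=E3 v1=E4 downbeat P8
bar 1: v0=D3 v1=F3 downbeat m3
bar 2: v0=E3 v1=A3 downbeat P4
bar 3: v0=F3 v1=A3 downbeat M3
bar 4: v0=F3 v1=D4 downbeat M6
bar 5: v0=E3 v1=E4 downbeat P8
  -> R7 @ bar 1 tick 0 v(1,): B3->F3 leap 6st
  -> R4 @ bar 2 tick 0 v(0, 1): E3/A3 P4 untreated

(1, 0, R7, (1,))
(2, 0, R4, (0, 1))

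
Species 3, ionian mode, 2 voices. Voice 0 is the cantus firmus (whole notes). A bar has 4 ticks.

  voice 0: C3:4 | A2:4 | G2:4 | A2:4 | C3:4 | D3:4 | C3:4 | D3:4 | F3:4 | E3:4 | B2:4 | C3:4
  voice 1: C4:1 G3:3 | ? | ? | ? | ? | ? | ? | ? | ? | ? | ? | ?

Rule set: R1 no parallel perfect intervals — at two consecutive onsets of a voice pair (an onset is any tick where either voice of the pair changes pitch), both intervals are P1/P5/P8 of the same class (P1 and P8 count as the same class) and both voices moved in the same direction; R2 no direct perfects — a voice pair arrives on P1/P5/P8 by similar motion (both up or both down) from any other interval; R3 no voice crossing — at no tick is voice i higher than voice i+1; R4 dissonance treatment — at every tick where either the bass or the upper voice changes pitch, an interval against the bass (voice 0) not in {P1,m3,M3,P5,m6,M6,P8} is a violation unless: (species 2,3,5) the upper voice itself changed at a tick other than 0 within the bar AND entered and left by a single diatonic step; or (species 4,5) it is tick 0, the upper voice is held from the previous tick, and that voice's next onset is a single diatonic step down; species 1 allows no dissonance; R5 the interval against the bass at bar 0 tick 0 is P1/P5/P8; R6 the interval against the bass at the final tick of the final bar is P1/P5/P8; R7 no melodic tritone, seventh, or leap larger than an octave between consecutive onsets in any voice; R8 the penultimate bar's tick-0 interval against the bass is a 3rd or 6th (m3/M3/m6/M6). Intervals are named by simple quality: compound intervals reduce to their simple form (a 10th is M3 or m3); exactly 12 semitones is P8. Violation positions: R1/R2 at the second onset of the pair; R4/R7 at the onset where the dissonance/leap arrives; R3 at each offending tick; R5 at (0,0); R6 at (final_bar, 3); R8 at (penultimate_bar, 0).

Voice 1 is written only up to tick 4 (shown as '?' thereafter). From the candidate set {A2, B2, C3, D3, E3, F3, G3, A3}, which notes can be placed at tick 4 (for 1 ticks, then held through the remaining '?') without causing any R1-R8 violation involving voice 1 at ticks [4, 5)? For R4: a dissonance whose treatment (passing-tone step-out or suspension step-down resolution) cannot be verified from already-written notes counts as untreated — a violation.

A2: violates R2,R7
B2: violates R4
C3: legal
D3: violates R4
E3: violates R1
F3: legal
G3: violates R4
A3: legal

{A3, C3, F3}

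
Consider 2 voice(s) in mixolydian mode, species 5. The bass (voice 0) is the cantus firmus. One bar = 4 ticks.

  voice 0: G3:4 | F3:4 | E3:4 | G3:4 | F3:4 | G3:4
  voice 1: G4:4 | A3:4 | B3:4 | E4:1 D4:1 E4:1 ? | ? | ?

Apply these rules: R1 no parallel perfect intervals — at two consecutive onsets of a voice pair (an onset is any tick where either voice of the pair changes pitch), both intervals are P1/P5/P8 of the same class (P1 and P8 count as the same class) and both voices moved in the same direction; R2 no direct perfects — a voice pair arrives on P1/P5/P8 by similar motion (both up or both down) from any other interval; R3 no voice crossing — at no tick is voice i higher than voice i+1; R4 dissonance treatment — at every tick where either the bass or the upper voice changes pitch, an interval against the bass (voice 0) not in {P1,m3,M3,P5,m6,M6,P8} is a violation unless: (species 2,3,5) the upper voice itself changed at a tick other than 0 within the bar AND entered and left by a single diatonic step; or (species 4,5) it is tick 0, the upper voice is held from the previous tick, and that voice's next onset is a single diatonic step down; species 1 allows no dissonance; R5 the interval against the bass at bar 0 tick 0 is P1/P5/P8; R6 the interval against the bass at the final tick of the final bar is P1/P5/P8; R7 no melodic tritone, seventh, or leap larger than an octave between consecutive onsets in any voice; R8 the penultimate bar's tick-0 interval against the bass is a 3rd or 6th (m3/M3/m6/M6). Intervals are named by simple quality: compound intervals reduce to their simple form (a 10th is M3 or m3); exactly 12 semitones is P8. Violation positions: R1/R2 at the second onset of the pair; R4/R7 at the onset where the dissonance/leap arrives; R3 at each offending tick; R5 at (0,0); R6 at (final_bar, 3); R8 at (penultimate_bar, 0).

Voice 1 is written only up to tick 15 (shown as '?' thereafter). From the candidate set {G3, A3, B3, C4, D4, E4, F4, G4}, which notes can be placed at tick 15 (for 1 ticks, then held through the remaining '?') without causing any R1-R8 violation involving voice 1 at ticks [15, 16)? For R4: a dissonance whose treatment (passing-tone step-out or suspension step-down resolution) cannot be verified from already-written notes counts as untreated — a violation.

{B3, D4, E4, G3, G4}

G3: legal
A3: violates R4
B3: legal
C4: violates R4
D4: legal
E4: legal
F4: violates R4
G4: legal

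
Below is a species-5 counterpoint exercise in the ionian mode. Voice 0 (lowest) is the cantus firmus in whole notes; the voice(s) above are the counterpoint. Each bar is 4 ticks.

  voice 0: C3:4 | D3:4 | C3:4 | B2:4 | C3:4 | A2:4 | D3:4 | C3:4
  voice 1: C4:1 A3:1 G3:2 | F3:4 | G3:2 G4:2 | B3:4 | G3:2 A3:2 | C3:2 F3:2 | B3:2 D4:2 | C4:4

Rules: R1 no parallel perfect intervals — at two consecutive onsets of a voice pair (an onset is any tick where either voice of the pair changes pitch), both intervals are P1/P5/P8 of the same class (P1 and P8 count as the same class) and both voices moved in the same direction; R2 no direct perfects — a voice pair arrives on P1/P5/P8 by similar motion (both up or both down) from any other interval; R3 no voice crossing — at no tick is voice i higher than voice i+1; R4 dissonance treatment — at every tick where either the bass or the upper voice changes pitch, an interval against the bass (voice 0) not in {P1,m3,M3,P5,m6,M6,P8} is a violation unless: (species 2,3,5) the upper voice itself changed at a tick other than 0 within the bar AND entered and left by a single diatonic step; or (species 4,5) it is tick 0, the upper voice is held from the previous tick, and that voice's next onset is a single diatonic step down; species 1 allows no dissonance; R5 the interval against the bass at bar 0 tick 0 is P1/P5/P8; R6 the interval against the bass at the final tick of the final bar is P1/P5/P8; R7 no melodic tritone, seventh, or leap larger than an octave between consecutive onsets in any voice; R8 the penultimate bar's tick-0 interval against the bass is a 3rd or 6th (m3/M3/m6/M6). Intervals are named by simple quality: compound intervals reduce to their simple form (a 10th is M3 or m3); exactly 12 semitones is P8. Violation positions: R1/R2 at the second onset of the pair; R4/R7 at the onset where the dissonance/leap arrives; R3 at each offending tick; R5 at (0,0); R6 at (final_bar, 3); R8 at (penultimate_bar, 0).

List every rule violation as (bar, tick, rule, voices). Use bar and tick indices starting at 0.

bar 0: v0=C3 v1=C4 downbeat P8
bar 1: v0=D3 v1=F3 downbeat m3
bar 2: v0=C3 v1=G3 downbeat P5
bar 3: v0=B2 v1=B3 downbeat P8
bar 4: v0=C3 v1=G3 downbeat P5
bar 5: v0=A2 v1=C3 downbeat m3
bar 6: v0=D3 v1=B3 downbeat M6
bar 7: v0=C3 v1=C4 downbeat P8
  -> R2 @ bar 3 tick 0 v(0, 1): C3/G4 P5 -> B2/B3 P8 similar
  -> R7 @ bar 6 tick 0 v(1,): F3->B3 leap 6st
  -> R1 @ bar 7 tick 0 v(0, 1): D3/D4 P8 -> C3/C4 P8 similar

(3, 0, R2, (0, 1))
(6, 0, R7, (1,))
(7, 0, R1, (0, 1))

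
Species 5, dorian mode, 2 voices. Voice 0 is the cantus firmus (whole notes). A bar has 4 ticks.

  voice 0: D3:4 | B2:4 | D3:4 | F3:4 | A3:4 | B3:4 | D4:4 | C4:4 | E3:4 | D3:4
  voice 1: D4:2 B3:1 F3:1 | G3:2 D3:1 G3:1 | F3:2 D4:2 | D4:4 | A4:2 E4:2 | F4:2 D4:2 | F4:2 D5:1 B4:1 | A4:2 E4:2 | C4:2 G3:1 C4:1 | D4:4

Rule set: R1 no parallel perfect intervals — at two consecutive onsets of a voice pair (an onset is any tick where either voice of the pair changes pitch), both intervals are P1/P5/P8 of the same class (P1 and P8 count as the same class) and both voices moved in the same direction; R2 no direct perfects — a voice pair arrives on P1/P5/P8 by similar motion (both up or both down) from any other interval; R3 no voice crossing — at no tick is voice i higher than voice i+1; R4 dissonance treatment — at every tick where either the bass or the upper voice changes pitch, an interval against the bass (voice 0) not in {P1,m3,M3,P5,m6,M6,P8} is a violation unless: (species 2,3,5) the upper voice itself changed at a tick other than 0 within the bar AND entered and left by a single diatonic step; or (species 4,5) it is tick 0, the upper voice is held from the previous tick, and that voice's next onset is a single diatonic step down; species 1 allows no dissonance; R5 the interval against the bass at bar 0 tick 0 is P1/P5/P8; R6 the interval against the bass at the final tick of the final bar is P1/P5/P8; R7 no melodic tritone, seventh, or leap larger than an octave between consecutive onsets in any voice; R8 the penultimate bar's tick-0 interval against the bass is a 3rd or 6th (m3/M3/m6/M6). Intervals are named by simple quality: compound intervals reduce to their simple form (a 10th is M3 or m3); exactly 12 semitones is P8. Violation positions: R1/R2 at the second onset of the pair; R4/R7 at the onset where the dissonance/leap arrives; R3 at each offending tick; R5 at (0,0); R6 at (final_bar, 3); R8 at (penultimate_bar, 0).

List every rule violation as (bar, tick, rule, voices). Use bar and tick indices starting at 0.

(0, 3, R7, (1,))
(4, 0, R2, (0, 1))
(5, 0, R4, (0, 1))

bar 0: v0=D3 v1=D4 downbeat P8
bar 1: v0=B2 v1=G3 downbeat m6
bar 2: v0=D3 v1=F3 downbeat m3
bar 3: v0=F3 v1=D4 downbeat M6
bar 4: v0=A3 v1=A4 downbeat P8
bar 5: v0=B3 v1=F4 downbeat TT
bar 6: v0=D4 v1=F4 downbeat m3
bar 7: v0=C4 v1=A4 downbeat M6
bar 8: v0=E3 v1=C4 downbeat m6
bar 9: v0=D3 v1=D4 downbeat P8
  -> R7 @ bar 0 tick 3 v(1,): B3->F3 leap 6st
  -> R2 @ bar 4 tick 0 v(0, 1): F3/D4 M6 -> A3/A4 P8 similar
  -> R4 @ bar 5 tick 0 v(0, 1): B3/F4 TT untreated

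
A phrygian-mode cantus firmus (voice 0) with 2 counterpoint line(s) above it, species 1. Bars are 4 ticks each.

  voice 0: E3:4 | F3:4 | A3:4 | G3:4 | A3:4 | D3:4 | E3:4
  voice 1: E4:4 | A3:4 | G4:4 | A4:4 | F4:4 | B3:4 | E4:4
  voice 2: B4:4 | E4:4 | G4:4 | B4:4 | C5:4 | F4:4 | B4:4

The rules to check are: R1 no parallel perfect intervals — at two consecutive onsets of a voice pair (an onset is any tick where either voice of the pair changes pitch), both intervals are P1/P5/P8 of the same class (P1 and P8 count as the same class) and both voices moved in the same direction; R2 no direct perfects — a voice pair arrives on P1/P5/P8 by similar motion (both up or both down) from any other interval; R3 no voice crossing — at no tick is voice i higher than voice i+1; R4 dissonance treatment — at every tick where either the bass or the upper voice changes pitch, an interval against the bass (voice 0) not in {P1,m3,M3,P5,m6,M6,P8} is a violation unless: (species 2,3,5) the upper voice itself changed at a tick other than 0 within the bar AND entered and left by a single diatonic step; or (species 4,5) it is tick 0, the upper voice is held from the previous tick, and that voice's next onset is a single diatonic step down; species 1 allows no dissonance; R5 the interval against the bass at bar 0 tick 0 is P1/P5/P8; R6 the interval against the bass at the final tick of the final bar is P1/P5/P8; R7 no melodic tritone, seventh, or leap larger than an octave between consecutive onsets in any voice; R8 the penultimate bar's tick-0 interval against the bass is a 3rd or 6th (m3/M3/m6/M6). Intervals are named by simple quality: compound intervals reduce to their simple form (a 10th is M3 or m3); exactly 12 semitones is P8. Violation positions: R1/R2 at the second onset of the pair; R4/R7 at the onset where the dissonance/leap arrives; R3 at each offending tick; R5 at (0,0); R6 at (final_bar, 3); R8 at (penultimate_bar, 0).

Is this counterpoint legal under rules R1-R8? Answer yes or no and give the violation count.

bar 0: v0=E3 v1=E4 v2=B4 (P5)
bar 1: v0=F3 v1=A3 v2=E4 (M7)
bar 2: v0=A3 v1=G4 v2=G4 (m7)
bar 3: v0=G3 v1=A4 v2=B4 (M3)
bar 4: v0=A3 v1=F4 v2=C5 (m3)
bar 5: v0=D3 v1=B3 v2=F4 (m3)
bar 6: v0=E3 v1=E4 v2=B4 (P5)
  R1 @ bar1.0: E4/B4 P5 -> A3/E4 P5 similar
  R4 @ bar1.0: F3/E4 M7 untreated
  R2 @ bar2.0: A3/E4 P5 -> G4/G4 P1 similar
  R4 @ bar2.0: A3/G4 m7 untreated
  R4 @ bar2.0: A3/G4 m7 untreated
  R7 @ bar2.0: A3->G4 leap 10st
  R4 @ bar3.0: G3/A4 M2 untreated
  R7 @ bar5.0: F4->B3 leap 6st
  R2 @ bar6.0: D3/B3 M6 -> E3/E4 P8 similar
  R2 @ bar6.0: D3/F4 m3 -> E3/B4 P5 similar
  R2 @ bar6.0: B3/F4 TT -> E4/B4 P5 similar
  R7 @ bar6.0: F4->B4 leap 6st

No (12 violations)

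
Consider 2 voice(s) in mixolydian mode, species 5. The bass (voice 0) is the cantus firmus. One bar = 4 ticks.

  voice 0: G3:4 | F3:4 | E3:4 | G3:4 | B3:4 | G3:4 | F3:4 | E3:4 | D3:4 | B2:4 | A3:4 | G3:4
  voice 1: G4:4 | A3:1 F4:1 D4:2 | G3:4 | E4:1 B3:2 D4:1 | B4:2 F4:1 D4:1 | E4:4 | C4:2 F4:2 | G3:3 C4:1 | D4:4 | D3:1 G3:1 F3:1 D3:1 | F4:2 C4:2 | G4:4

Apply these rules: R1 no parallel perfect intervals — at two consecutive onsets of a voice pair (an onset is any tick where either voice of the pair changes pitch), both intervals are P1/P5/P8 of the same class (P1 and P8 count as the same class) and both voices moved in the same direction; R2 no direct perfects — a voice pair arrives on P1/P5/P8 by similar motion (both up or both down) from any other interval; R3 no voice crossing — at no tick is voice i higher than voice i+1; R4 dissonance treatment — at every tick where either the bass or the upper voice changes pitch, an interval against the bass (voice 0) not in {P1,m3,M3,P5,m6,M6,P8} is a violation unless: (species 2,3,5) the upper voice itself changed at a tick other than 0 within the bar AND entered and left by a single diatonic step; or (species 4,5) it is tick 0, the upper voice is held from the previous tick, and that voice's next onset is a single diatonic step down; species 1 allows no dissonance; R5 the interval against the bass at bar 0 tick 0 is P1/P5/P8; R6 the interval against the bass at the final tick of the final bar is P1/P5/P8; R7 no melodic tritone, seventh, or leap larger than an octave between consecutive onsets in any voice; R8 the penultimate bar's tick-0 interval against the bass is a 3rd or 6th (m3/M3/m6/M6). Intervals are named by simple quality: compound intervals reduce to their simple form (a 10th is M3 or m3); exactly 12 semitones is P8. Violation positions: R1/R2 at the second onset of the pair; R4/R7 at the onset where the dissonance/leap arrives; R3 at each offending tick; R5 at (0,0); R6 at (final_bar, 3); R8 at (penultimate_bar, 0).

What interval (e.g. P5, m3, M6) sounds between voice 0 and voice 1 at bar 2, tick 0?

m3

voice 0=E3 voice 1=G3 -> m3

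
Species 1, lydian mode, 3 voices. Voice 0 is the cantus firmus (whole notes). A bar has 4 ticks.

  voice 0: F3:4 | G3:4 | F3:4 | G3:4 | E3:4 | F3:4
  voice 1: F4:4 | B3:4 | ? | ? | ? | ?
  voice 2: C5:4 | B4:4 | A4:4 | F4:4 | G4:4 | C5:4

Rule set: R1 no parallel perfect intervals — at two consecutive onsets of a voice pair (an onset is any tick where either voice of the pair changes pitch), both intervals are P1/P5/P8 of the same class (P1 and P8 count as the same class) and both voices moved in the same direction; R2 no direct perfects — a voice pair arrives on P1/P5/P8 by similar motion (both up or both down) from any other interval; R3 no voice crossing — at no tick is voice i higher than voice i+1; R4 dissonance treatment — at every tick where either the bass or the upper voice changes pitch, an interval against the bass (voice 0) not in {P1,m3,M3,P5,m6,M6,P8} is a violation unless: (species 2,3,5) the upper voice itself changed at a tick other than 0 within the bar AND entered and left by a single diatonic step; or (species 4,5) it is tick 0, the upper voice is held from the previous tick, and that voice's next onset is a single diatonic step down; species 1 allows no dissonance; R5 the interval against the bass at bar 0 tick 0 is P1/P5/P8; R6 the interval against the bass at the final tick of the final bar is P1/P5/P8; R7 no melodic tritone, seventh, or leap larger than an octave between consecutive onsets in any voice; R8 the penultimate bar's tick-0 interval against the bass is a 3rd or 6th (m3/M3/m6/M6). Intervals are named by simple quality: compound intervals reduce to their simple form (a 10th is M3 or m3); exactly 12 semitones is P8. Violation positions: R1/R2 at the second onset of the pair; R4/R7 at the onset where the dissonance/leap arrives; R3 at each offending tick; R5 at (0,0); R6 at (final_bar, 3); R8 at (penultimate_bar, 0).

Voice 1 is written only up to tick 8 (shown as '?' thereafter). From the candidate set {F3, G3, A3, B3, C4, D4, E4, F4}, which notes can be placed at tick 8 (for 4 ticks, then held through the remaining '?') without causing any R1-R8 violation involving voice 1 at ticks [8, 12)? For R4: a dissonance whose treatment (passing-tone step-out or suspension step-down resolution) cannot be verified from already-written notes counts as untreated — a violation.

{C4, D4}

F3: violates R2,R7
G3: violates R4
A3: violates R1
B3: violates R4
C4: legal
D4: legal
E4: violates R4
F4: violates R7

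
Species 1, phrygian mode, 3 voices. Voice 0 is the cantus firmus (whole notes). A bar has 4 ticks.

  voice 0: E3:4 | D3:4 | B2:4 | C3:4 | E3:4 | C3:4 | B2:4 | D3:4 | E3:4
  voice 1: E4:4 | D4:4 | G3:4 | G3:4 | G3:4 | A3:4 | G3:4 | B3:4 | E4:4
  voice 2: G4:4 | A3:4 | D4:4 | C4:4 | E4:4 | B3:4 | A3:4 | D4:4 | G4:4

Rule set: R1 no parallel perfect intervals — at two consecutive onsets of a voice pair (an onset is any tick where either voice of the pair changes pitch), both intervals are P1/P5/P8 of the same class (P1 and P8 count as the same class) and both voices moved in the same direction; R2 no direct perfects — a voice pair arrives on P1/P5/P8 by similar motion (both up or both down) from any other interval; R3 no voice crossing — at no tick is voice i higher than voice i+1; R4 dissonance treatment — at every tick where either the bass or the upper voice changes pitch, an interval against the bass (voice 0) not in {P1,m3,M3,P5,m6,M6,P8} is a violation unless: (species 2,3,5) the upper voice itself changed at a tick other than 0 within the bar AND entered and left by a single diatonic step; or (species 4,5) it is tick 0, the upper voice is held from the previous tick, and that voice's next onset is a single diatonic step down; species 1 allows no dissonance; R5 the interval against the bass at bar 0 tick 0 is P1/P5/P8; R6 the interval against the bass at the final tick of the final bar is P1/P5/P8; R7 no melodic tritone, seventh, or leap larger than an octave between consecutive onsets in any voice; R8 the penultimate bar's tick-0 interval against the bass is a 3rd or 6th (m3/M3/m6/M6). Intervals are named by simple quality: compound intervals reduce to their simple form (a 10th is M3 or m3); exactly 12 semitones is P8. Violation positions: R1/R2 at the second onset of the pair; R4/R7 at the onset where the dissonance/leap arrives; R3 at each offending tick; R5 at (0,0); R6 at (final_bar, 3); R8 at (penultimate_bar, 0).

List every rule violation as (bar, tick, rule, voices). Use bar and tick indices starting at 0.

bar 0: v0=E3 v1=E4 v2=G4 downbeat m3
bar 1: v0=D3 v1=D4 v2=A3 downbeat P5
bar 2: v0=B2 v1=G3 v2=D4 downbeat m3
bar 3: v0=C3 v1=G3 v2=C4 downbeat P8
bar 4: v0=E3 v1=G3 v2=E4 downbeat P8
bar 5: v0=C3 v1=A3 v2=B3 downbeat M7
bar 6: v0=B2 v1=G3 v2=A3 downbeat m7
bar 7: v0=D3 v1=B3 v2=D4 downbeat P8
bar 8: v0=E3 v1=E4 v2=G4 downbeat m3
  -> R5 @ bar 0 tick 0 v(0, 2): opens on m3
  -> R1 @ bar 1 tick 0 v(0, 1): E3/E4 P8 -> D3/D4 P8 similar
  -> R2 @ bar 1 tick 0 v(0, 2): E3/G4 m3 -> D3/A3 P5 similar
  -> R3 @ bar 1 tick 0 v(1, 2): D4 above A3
  -> R7 @ bar 1 tick 0 v(2,): G4->A3 leap 10st
  -> R3 @ bar 1 tick 1 v(1, 2): D4 above A3
  -> R3 @ bar 1 tick 2 v(1, 2): D4 above A3
  -> R3 @ bar 1 tick 3 v(1, 2): D4 above A3
  -> R1 @ bar 4 tick 0 v(0, 2): C3/C4 P8 -> E3/E4 P8 similar
  -> R4 @ bar 5 tick 0 v(0, 2): C3/B3 M7 untreated
  -> R4 @ bar 6 tick 0 v(0, 2): B2/A3 m7 untreated
  -> R2 @ bar 7 tick 0 v(0, 2): B2/A3 m7 -> D3/D4 P8 similar
  -> R8 @ bar 7 tick 0 v(0, 2): penult P8 not 3rd/6th
  -> R2 @ bar 8 tick 0 v(0, 1): D3/B3 M6 -> E3/E4 P8 similar
  -> R6 @ bar 8 tick 3 v(0, 2): closes on m3

(0, 0, R5, (0, 2))
(1, 0, R1, (0, 1))
(1, 0, R2, (0, 2))
(1, 0, R3, (1, 2))
(1, 0, R7, (2,))
(1, 1, R3, (1, 2))
(1, 2, R3, (1, 2))
(1, 3, R3, (1, 2))
(4, 0, R1, (0, 2))
(5, 0, R4, (0, 2))
(6, 0, R4, (0, 2))
(7, 0, R2, (0, 2))
(7, 0, R8, (0, 2))
(8, 0, R2, (0, 1))
(8, 3, R6, (0, 2))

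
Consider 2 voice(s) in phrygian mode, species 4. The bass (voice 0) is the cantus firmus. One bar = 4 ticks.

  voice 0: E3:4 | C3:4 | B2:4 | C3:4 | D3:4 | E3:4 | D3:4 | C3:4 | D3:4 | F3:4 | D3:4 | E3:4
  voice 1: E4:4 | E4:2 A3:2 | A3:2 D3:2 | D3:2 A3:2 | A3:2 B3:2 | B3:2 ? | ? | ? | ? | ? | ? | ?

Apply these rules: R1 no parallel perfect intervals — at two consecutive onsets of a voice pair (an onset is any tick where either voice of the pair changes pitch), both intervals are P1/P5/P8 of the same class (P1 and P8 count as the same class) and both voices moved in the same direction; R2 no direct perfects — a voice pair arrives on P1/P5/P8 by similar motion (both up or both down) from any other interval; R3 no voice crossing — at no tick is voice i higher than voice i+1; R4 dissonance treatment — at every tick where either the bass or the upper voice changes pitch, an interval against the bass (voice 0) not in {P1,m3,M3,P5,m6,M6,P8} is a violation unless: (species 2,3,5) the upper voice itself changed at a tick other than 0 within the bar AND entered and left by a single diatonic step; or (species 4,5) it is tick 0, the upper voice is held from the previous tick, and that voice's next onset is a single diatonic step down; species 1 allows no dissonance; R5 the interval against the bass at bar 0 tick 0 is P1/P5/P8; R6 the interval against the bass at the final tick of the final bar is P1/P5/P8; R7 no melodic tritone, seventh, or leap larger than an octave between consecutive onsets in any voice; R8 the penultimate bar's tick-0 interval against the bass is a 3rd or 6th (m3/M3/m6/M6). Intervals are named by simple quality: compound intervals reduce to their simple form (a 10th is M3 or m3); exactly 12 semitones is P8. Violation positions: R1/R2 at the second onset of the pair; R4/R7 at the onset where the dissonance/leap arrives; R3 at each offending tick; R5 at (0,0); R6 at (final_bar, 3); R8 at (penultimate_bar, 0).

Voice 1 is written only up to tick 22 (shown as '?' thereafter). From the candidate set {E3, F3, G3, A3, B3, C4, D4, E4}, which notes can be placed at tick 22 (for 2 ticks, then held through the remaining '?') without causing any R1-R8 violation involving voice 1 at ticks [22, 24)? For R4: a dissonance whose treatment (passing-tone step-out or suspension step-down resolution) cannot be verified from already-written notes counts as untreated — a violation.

{B3, C4, E3, E4, G3}

E3: legal
F3: violates R4,R7
G3: legal
A3: violates R4
B3: legal
C4: legal
D4: violates R4
E4: legal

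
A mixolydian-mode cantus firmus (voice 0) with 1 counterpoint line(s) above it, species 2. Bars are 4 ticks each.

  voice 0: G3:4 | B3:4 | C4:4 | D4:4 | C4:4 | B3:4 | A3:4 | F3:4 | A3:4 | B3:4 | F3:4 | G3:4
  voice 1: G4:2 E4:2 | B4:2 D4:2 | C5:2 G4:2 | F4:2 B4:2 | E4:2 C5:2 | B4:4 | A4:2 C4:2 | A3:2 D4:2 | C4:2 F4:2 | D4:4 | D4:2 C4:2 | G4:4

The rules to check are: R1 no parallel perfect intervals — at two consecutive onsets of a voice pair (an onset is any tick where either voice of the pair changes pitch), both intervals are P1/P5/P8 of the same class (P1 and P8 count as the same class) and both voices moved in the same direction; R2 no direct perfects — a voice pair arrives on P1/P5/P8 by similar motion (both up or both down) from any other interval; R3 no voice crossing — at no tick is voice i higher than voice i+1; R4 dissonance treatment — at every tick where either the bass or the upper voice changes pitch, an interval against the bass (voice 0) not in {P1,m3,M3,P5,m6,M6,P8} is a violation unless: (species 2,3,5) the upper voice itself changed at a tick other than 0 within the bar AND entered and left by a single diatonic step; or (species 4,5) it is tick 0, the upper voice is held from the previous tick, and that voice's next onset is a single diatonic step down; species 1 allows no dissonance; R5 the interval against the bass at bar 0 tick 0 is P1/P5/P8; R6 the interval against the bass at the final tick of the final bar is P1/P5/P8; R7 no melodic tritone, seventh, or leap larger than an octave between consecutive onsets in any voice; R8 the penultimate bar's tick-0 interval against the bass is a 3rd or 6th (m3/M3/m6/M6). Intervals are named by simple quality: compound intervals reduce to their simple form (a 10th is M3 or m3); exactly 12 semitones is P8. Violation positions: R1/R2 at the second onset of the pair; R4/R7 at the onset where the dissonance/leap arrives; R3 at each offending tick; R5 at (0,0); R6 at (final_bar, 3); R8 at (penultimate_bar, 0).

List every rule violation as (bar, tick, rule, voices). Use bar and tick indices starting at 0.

bar 0: v0=G3 v1=G4 downbeat P8
bar 1: v0=B3 v1=B4 downbeat P8
bar 2: v0=C4 v1=C5 downbeat P8
bar 3: v0=D4 v1=F4 downbeat m3
bar 4: v0=C4 v1=E4 downbeat M3
bar 5: v0=B3 v1=B4 downbeat P8
bar 6: v0=A3 v1=A4 downbeat P8
bar 7: v0=F3 v1=A3 downbeat M3
bar 8: v0=A3 v1=C4 downbeat m3
bar 9: v0=B3 v1=D4 downbeat m3
bar 10: v0=F3 v1=D4 downbeat M6
bar 11: v0=G3 v1=G4 downbeat P8
  -> R2 @ bar 1 tick 0 v(0, 1): G3/E4 M6 -> B3/B4 P8 similar
  -> R2 @ bar 2 tick 0 v(0, 1): B3/D4 m3 -> C4/C5 P8 similar
  -> R7 @ bar 2 tick 0 v(1,): D4->C5 leap 10st
  -> R7 @ bar 3 tick 2 v(1,): F4->B4 leap 6st
  -> R1 @ bar 5 tick 0 v(0, 1): C4/C5 P8 -> B3/B4 P8 similar
  -> R1 @ bar 6 tick 0 v(0, 1): B3/B4 P8 -> A3/A4 P8 similar
  -> R7 @ bar 10 tick 0 v(0,): B3->F3 leap 6st
  -> R2 @ bar 11 tick 0 v(0, 1): F3/C4 P5 -> G3/G4 P8 similar

(1, 0, R2, (0, 1))
(2, 0, R2, (0, 1))
(2, 0, R7, (1,))
(3, 2, R7, (1,))
(5, 0, R1, (0, 1))
(6, 0, R1, (0, 1))
(10, 0, R7, (0,))
(11, 0, R2, (0, 1))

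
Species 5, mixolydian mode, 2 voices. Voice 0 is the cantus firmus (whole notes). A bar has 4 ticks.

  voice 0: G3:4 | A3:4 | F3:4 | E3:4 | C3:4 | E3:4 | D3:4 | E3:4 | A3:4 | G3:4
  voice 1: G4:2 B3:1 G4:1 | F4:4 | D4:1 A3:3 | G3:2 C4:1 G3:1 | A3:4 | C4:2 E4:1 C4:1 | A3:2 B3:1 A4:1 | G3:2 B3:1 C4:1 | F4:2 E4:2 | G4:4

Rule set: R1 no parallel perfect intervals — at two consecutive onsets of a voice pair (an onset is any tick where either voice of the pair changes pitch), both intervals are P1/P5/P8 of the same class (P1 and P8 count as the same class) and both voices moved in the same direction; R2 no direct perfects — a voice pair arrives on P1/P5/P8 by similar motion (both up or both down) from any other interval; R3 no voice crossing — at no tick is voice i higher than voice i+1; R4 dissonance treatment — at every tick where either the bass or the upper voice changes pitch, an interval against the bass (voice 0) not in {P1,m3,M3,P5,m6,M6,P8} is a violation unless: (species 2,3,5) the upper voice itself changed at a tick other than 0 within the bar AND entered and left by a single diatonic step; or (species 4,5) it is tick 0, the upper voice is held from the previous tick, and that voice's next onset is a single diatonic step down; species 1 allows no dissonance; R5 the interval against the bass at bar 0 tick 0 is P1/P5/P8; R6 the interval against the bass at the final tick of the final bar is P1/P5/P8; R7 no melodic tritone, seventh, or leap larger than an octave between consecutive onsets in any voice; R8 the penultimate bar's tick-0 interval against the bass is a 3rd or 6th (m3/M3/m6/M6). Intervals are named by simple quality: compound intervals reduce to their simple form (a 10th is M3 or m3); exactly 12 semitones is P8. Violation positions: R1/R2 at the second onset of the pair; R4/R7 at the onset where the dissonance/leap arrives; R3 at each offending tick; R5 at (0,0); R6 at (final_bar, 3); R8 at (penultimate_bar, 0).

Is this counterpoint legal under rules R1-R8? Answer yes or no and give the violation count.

No (3 violations)

bar 0: v0=G3 v1=G4 (P8)
bar 1: v0=A3 v1=F4 (m6)
bar 2: v0=F3 v1=D4 (M6)
bar 3: v0=E3 v1=G3 (m3)
bar 4: v0=C3 v1=A3 (M6)
bar 5: v0=E3 v1=C4 (m6)
bar 6: v0=D3 v1=A3 (P5)
bar 7: v0=E3 v1=G3 (m3)
bar 8: v0=A3 v1=F4 (m6)
bar 9: v0=G3 v1=G4 (P8)
  R2 @ bar6.0: E3/C4 m6 -> D3/A3 P5 similar
  R7 @ bar6.3: B3->A4 leap 10st
  R7 @ bar7.0: A4->G3 leap 14st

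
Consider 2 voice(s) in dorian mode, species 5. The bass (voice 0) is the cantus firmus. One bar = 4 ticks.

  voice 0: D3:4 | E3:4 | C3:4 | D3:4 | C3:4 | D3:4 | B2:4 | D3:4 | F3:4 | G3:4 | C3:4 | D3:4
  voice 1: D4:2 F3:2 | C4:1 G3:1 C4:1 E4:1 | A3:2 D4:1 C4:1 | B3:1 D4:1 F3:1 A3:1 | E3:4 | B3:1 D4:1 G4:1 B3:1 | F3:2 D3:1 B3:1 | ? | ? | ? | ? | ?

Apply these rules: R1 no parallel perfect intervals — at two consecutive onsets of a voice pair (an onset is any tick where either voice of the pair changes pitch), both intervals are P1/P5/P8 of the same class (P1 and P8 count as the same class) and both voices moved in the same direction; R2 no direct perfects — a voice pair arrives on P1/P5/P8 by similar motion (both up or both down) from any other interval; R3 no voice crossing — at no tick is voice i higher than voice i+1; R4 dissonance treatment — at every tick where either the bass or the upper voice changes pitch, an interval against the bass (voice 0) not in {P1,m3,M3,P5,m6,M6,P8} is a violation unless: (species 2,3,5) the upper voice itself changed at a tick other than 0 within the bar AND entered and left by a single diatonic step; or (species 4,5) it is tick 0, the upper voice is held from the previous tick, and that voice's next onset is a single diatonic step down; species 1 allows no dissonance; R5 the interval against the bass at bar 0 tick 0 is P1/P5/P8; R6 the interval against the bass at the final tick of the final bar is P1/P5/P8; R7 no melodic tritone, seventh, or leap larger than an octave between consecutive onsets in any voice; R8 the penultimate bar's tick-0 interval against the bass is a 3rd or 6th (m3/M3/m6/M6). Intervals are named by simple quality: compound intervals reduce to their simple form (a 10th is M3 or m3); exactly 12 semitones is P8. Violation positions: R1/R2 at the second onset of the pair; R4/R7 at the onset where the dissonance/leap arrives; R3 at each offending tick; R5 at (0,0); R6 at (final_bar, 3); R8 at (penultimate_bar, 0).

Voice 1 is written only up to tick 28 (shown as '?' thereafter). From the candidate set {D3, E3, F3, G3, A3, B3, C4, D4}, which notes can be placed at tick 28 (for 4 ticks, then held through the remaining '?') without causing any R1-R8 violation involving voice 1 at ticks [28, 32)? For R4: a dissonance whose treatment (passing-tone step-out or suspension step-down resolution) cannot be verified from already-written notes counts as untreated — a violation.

{A3, B3, D3}

D3: legal
E3: violates R4
F3: violates R7
G3: violates R4
A3: legal
B3: legal
C4: violates R4
D4: violates R1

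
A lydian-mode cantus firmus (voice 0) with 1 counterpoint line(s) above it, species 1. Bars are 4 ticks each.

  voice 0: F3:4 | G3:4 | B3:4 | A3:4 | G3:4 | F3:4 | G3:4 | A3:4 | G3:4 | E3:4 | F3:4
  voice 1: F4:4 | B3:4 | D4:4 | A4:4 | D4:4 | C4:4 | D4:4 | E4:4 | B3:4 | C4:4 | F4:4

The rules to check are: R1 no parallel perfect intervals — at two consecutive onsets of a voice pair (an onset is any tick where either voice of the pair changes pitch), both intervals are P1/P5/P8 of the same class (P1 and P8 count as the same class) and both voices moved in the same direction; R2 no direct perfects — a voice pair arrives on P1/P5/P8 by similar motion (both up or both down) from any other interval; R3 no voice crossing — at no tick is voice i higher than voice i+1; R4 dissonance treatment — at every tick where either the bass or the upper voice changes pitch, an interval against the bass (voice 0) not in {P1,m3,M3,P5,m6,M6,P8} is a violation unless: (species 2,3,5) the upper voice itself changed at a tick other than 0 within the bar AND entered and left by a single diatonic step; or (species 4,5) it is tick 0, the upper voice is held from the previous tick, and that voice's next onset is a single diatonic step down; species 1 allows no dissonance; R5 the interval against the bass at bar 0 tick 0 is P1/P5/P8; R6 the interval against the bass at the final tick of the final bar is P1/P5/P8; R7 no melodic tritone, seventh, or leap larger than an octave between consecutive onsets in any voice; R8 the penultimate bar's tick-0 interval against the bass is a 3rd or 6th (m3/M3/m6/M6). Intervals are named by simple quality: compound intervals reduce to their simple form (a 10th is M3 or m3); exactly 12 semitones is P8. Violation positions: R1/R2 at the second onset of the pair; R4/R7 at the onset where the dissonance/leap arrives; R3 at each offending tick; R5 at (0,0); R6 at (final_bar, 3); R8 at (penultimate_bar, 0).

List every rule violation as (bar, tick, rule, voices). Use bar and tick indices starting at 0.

(1, 0, R7, (1,))
(4, 0, R2, (0, 1))
(5, 0, R1, (0, 1))
(6, 0, R1, (0, 1))
(7, 0, R1, (0, 1))
(10, 0, R2, (0, 1))

bar 0: v0=F3 v1=F4 downbeat P8
bar 1: v0=G3 v1=B3 downbeat M3
bar 2: v0=B3 v1=D4 downbeat m3
bar 3: v0=A3 v1=A4 downbeat P8
bar 4: v0=G3 v1=D4 downbeat P5
bar 5: v0=F3 v1=C4 downbeat P5
bar 6: v0=G3 v1=D4 downbeat P5
bar 7: v0=A3 v1=E4 downbeat P5
bar 8: v0=G3 v1=B3 downbeat M3
bar 9: v0=E3 v1=C4 downbeat m6
bar 10: v0=F3 v1=F4 downbeat P8
  -> R7 @ bar 1 tick 0 v(1,): F4->B3 leap 6st
  -> R2 @ bar 4 tick 0 v(0, 1): A3/A4 P8 -> G3/D4 P5 similar
  -> R1 @ bar 5 tick 0 v(0, 1): G3/D4 P5 -> F3/C4 P5 similar
  -> R1 @ bar 6 tick 0 v(0, 1): F3/C4 P5 -> G3/D4 P5 similar
  -> R1 @ bar 7 tick 0 v(0, 1): G3/D4 P5 -> A3/E4 P5 similar
  -> R2 @ bar 10 tick 0 v(0, 1): E3/C4 m6 -> F3/F4 P8 similar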